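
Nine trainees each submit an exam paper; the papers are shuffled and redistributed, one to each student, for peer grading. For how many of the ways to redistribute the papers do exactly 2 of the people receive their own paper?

Choose which 2 of the 9 are fixed: C(9,2) = 36.
The remaining 7 must be deranged: !7 = 1854.
Total: 36 × 1854 = 66744.

66744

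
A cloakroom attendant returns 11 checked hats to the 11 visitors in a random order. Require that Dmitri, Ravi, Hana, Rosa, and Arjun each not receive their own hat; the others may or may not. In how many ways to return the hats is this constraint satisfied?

25022880

Inclusion-exclusion on the 5 forbidden self-matches:
Σ_{j=0}^{5} (-1)^j C(5,j)(11-j)!
= C(5,0)·11! - C(5,1)·10! + C(5,2)·9! - C(5,3)·8! + C(5,4)·7! - C(5,5)·6!
= 39916800 - 18144000 + 3628800 - 403200 + 25200 - 720
= 25022880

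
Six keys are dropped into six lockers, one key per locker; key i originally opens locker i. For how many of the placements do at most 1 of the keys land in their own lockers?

529

# with exactly i fixed is C(6,i)·!(6-i); sum over i=0..1:
  i=0: C(6,0)·!6 = 1·265 = 265
  i=1: C(6,1)·!5 = 6·44 = 264
Total = 529.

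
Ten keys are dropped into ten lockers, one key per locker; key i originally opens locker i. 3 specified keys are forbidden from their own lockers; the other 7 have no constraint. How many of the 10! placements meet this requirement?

Let A_j be the event that the j-th constrained one is fixed. By inclusion-exclusion over the 3 events:
Σ_{j=0}^{3} (-1)^j C(3,j)(10-j)!
= C(3,0)·10! - C(3,1)·9! + C(3,2)·8! - C(3,3)·7!
= 3628800 - 1088640 + 120960 - 5040
= 2656080

2656080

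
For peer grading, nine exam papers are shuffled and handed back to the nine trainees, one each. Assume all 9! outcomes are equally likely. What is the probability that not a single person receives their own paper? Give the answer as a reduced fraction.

Favorable outcomes: !9 = 133496.
Total outcomes: 9! = 362880.
Probability = 133496/362880 = 16687/45360.

16687/45360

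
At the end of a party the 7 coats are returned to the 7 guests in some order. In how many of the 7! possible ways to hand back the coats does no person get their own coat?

!7 = 7! · Σ_{k=0}^{7} (-1)^k/k!
= 7! - 7!/1! + 7!/2! - 7!/3! + 7!/4! - 7!/5! + 7!/6! - 7!/7!
= 5040 - 5040 + 2520 - 840 + 210 - 42 + 7 - 1
= 1854

1854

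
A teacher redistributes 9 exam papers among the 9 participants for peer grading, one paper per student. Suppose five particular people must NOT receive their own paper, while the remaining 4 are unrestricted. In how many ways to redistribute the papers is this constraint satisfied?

205056

Let A_j be the event that the j-th constrained one is fixed. By inclusion-exclusion over the 5 events:
Σ_{j=0}^{5} (-1)^j C(5,j)(9-j)!
= C(5,0)·9! - C(5,1)·8! + C(5,2)·7! - C(5,3)·6! + C(5,4)·5! - C(5,5)·4!
= 362880 - 201600 + 50400 - 7200 + 600 - 24
= 205056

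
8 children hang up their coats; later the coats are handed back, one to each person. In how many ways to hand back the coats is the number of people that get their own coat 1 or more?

25487

# with exactly i fixed is C(8,i)·!(8-i); sum over i=1..8:
  i=1: C(8,1)·!7 = 8·1854 = 14832
  i=2: C(8,2)·!6 = 28·265 = 7420
  i=3: C(8,3)·!5 = 56·44 = 2464
  i=4: C(8,4)·!4 = 70·9 = 630
  i=5: C(8,5)·!3 = 56·2 = 112
  i=6: C(8,6)·!2 = 28·1 = 28
  i=7: C(8,7)·!1 = 8·0 = 0
  i=8: C(8,8)·!0 = 1·1 = 1
Total = 25487.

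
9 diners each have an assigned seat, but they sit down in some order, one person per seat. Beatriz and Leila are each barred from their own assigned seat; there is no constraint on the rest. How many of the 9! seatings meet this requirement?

287280

Inclusion-exclusion on the 2 forbidden self-matches:
Σ_{j=0}^{2} (-1)^j C(2,j)(9-j)!
= C(2,0)·9! - C(2,1)·8! + C(2,2)·7!
= 362880 - 80640 + 5040
= 287280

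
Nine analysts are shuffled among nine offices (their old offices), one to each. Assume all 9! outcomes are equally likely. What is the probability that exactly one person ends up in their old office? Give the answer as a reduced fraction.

Favorable outcomes: C(9,1)·!8 = 9·14833 = 133497.
Total outcomes: 9! = 362880.
Probability = 133497/362880 = 2119/5760.

2119/5760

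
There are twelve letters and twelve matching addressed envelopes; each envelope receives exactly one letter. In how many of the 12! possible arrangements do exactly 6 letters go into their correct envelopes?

244860

Pick the 6 fixed positions: C(12,6) = 924 ways.
The remaining 6 must be deranged: !6 = 265.
Total: 924 × 265 = 244860.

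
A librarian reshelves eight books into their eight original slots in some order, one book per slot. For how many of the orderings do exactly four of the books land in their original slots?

630

Choose which 4 of the 8 are fixed: C(8,4) = 70.
The remaining 4 must be deranged: !4 = 9.
Total: 70 × 9 = 630.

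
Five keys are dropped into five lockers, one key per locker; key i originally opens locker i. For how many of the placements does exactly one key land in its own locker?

45

Pick the single fixed position: C(5,1) = 5 ways.
The other 4 form a derangement: !4 = 9.
Total: 5 × 9 = 45.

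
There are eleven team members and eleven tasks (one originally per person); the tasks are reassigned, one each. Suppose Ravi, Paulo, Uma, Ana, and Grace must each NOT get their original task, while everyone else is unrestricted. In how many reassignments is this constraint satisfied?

25022880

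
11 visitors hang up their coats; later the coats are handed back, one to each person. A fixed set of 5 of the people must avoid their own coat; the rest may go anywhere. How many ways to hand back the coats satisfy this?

Let A_j be the event that the j-th constrained one is fixed. By inclusion-exclusion over the 5 events:
Σ_{j=0}^{5} (-1)^j C(5,j)(11-j)!
= C(5,0)·11! - C(5,1)·10! + C(5,2)·9! - C(5,3)·8! + C(5,4)·7! - C(5,5)·6!
= 39916800 - 18144000 + 3628800 - 403200 + 25200 - 720
= 25022880

25022880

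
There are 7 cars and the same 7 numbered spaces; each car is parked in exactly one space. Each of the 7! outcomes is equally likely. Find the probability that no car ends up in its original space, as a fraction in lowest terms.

103/280

Favorable outcomes: !7 = 1854.
Total outcomes: 7! = 5040.
Probability = 1854/5040 = 103/280.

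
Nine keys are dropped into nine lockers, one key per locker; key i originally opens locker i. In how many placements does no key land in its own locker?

Use !n = n·!(n-1) + (-1)^n.
!9 = 9·14833 - 1 = 133496

133496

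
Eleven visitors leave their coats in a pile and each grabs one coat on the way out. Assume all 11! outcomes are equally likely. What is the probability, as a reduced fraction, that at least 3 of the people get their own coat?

3205379/39916800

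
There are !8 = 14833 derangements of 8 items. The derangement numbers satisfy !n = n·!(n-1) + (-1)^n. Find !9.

133496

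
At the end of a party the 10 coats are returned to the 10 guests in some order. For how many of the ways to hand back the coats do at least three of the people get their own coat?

291394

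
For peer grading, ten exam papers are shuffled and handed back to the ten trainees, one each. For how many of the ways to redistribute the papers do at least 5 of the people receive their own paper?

# with exactly i fixed is C(10,i)·!(10-i); sum over i=5..10:
  i=5: C(10,5)·!5 = 252·44 = 11088
  i=6: C(10,6)·!4 = 210·9 = 1890
  i=7: C(10,7)·!3 = 120·2 = 240
  i=8: C(10,8)·!2 = 45·1 = 45
  i=9: C(10,9)·!1 = 10·0 = 0
  i=10: C(10,10)·!0 = 1·1 = 1
Total = 13264.

13264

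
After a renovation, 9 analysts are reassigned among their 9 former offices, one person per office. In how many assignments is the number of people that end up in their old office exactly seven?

Choose which 7 of the 9 are fixed: C(9,7) = 36.
The other 2 form a derangement: !2 = 1.
Total: 36 × 1 = 36.

36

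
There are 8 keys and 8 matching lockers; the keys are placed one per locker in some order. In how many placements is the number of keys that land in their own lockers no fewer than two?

10655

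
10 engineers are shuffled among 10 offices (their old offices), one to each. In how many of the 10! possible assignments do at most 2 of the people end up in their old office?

# with exactly i fixed is C(10,i)·!(10-i); sum over i=0..2:
  i=0: C(10,0)·!10 = 1·1334961 = 1334961
  i=1: C(10,1)·!9 = 10·133496 = 1334960
  i=2: C(10,2)·!8 = 45·14833 = 667485
Total = 3337406.

3337406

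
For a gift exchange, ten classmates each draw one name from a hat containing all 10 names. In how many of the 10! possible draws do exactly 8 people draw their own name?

Pick the 8 fixed positions: C(10,8) = 45 ways.
The remaining 2 must be deranged: !2 = 1.
Total: 45 × 1 = 45.

45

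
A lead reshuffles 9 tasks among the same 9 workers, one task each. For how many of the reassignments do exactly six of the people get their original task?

168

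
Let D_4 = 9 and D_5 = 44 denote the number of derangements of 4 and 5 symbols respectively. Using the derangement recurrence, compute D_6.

265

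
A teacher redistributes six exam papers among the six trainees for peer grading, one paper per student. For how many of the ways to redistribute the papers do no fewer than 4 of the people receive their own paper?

16

Sum C(6,i)·!(6-i) for i = 4..6:
  i=4: C(6,4)·!2 = 15·1 = 15
  i=5: C(6,5)·!1 = 6·0 = 0
  i=6: C(6,6)·!0 = 1·1 = 1
Total = 16.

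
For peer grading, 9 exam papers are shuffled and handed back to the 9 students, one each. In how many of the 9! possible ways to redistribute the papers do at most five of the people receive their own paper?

362675

Sum C(9,i)·!(9-i) for i = 0..5:
  i=0: C(9,0)·!9 = 1·133496 = 133496
  i=1: C(9,1)·!8 = 9·14833 = 133497
  i=2: C(9,2)·!7 = 36·1854 = 66744
  i=3: C(9,3)·!6 = 84·265 = 22260
  i=4: C(9,4)·!5 = 126·44 = 5544
  i=5: C(9,5)·!4 = 126·9 = 1134
Total = 362675.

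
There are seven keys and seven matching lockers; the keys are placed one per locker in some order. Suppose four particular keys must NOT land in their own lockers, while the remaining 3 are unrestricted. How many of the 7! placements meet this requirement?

2790

Inclusion-exclusion on the 4 forbidden self-matches:
Σ_{j=0}^{4} (-1)^j C(4,j)(7-j)!
= C(4,0)·7! - C(4,1)·6! + C(4,2)·5! - C(4,3)·4! + C(4,4)·3!
= 5040 - 2880 + 720 - 96 + 6
= 2790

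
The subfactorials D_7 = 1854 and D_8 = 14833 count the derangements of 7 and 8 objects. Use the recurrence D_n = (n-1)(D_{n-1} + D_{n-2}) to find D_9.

D_9 = (9-1)·(D_8 + D_7) = 8·(14833 + 1854) = 8·16687 = 133496.

133496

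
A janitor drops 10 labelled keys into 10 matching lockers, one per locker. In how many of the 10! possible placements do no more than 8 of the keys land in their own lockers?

3628799

Sum C(10,i)·!(10-i) for i = 0..8:
  i=0: C(10,0)·!10 = 1·1334961 = 1334961
  i=1: C(10,1)·!9 = 10·133496 = 1334960
  i=2: C(10,2)·!8 = 45·14833 = 667485
  i=3: C(10,3)·!7 = 120·1854 = 222480
  i=4: C(10,4)·!6 = 210·265 = 55650
  i=5: C(10,5)·!5 = 252·44 = 11088
  i=6: C(10,6)·!4 = 210·9 = 1890
  i=7: C(10,7)·!3 = 120·2 = 240
  i=8: C(10,8)·!2 = 45·1 = 45
Total = 3628799.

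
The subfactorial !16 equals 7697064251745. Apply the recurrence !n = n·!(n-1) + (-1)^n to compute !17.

130850092279664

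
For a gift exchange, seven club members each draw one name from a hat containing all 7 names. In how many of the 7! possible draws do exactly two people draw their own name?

924

Choose which 2 of the 7 are fixed: C(7,2) = 21.
The other 5 form a derangement: !5 = 44.
Total: 21 × 44 = 924.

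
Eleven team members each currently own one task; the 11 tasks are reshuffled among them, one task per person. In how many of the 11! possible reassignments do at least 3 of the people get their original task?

3205379

Sum C(11,i)·!(11-i) for i = 3..11:
  i=3: C(11,3)·!8 = 165·14833 = 2447445
  i=4: C(11,4)·!7 = 330·1854 = 611820
  i=5: C(11,5)·!6 = 462·265 = 122430
  i=6: C(11,6)·!5 = 462·44 = 20328
  i=7: C(11,7)·!4 = 330·9 = 2970
  i=8: C(11,8)·!3 = 165·2 = 330
  i=9: C(11,9)·!2 = 55·1 = 55
  i=10: C(11,10)·!1 = 11·0 = 0
  i=11: C(11,11)·!0 = 1·1 = 1
Total = 3205379.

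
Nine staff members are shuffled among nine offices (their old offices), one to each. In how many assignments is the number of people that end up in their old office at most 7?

362879

# with exactly i fixed is C(9,i)·!(9-i); sum over i=0..7:
  i=0: C(9,0)·!9 = 1·133496 = 133496
  i=1: C(9,1)·!8 = 9·14833 = 133497
  i=2: C(9,2)·!7 = 36·1854 = 66744
  i=3: C(9,3)·!6 = 84·265 = 22260
  i=4: C(9,4)·!5 = 126·44 = 5544
  i=5: C(9,5)·!4 = 126·9 = 1134
  i=6: C(9,6)·!3 = 84·2 = 168
  i=7: C(9,7)·!2 = 36·1 = 36
Total = 362879.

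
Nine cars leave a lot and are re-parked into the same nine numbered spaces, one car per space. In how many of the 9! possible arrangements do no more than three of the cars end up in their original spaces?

Sum C(9,i)·!(9-i) for i = 0..3:
  i=0: C(9,0)·!9 = 1·133496 = 133496
  i=1: C(9,1)·!8 = 9·14833 = 133497
  i=2: C(9,2)·!7 = 36·1854 = 66744
  i=3: C(9,3)·!6 = 84·265 = 22260
Total = 355997.

355997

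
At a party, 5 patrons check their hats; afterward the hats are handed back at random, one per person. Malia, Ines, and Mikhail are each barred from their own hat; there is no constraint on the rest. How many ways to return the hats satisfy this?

64

Inclusion-exclusion on the 3 forbidden self-matches:
Σ_{j=0}^{3} (-1)^j C(3,j)(5-j)!
= C(3,0)·5! - C(3,1)·4! + C(3,2)·3! - C(3,3)·2!
= 120 - 72 + 18 - 2
= 64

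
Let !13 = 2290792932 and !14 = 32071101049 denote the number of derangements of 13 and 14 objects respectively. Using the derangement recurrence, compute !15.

!15 = (15-1)·(!14 + !13) = 14·(32071101049 + 2290792932) = 14·34361893981 = 481066515734.

481066515734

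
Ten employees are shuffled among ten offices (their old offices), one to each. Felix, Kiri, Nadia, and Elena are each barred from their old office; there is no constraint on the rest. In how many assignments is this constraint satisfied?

2399760

Let A_j be the event that the j-th constrained one is fixed. By inclusion-exclusion over the 4 events:
Σ_{j=0}^{4} (-1)^j C(4,j)(10-j)!
= C(4,0)·10! - C(4,1)·9! + C(4,2)·8! - C(4,3)·7! + C(4,4)·6!
= 3628800 - 1451520 + 241920 - 20160 + 720
= 2399760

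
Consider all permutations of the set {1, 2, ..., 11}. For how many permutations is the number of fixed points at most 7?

39916414

# with exactly i fixed is C(11,i)·!(11-i); sum over i=0..7:
  i=0: C(11,0)·!11 = 1·14684570 = 14684570
  i=1: C(11,1)·!10 = 11·1334961 = 14684571
  i=2: C(11,2)·!9 = 55·133496 = 7342280
  i=3: C(11,3)·!8 = 165·14833 = 2447445
  i=4: C(11,4)·!7 = 330·1854 = 611820
  i=5: C(11,5)·!6 = 462·265 = 122430
  i=6: C(11,6)·!5 = 462·44 = 20328
  i=7: C(11,7)·!4 = 330·9 = 2970
Total = 39916414.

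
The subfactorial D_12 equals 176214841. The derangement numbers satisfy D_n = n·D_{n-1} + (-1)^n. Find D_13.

2290792932

D_13 = 13·176214841 - 1 = 2290792932.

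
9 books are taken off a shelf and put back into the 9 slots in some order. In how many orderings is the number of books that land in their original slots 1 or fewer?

266993

# with exactly i fixed is C(9,i)·!(9-i); sum over i=0..1:
  i=0: C(9,0)·!9 = 1·133496 = 133496
  i=1: C(9,1)·!8 = 9·14833 = 133497
Total = 266993.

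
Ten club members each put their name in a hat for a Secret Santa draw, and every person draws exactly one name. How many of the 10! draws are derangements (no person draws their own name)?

1334961

Recurrence: !10 = 9·(!9 + !8).
!10 = 9·(133496 + 14833) = 9·148329 = 1334961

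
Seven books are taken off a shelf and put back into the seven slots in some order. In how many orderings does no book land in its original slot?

1854

By inclusion-exclusion, !7 = Σ (-1)^k · 7!/k! for k=0..7
= 7! - 7!/1! + 7!/2! - 7!/3! + 7!/4! - 7!/5! + 7!/6! - 7!/7!
= 5040 - 5040 + 2520 - 840 + 210 - 42 + 7 - 1
= 1854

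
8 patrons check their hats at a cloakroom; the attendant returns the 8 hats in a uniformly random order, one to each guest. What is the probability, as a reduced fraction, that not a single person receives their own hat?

2119/5760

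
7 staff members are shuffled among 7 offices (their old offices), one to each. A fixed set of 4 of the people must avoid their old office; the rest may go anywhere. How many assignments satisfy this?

2790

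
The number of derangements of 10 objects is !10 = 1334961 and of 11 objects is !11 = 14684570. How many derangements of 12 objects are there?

176214841

!12 = (12-1)·(!11 + !10) = 11·(14684570 + 1334961) = 11·16019531 = 176214841.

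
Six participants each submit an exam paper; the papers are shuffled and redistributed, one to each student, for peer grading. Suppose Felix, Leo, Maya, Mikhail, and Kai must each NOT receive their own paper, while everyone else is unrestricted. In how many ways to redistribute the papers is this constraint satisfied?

Inclusion-exclusion on the 5 forbidden self-matches:
Σ_{j=0}^{5} (-1)^j C(5,j)(6-j)!
= C(5,0)·6! - C(5,1)·5! + C(5,2)·4! - C(5,3)·3! + C(5,4)·2! - C(5,5)·1!
= 720 - 600 + 240 - 60 + 10 - 1
= 309

309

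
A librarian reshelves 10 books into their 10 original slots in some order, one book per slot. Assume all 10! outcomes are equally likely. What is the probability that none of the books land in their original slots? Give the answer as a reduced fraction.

16481/44800

Favorable outcomes: !10 = 1334961.
Total outcomes: 10! = 3628800.
Probability = 1334961/3628800 = 16481/44800.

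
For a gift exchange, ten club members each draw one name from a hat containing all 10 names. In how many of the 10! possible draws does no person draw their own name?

!10 is the nearest integer to 10!/e.
10! = 3628800, and 3628800/e ≈ 1334960.92, so !10 = 1334961.

1334961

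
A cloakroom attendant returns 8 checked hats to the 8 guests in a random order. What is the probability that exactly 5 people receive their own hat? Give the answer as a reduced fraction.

1/360

Favorable outcomes: C(8,5)·!3 = 56·2 = 112.
Total outcomes: 8! = 40320.
Probability = 112/40320 = 1/360.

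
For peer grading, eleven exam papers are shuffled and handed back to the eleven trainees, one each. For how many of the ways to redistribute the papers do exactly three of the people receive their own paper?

Choose which 3 of the 11 are fixed: C(11,3) = 165.
The other 8 form a derangement: !8 = 14833.
Total: 165 × 14833 = 2447445.

2447445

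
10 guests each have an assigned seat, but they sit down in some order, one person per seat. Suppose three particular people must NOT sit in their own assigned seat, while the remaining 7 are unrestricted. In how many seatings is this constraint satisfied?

Inclusion-exclusion on the 3 forbidden self-matches:
Σ_{j=0}^{3} (-1)^j C(3,j)(10-j)!
= C(3,0)·10! - C(3,1)·9! + C(3,2)·8! - C(3,3)·7!
= 3628800 - 1088640 + 120960 - 5040
= 2656080

2656080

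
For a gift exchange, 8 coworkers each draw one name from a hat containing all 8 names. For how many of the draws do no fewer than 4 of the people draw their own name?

Sum C(8,i)·!(8-i) for i = 4..8:
  i=4: C(8,4)·!4 = 70·9 = 630
  i=5: C(8,5)·!3 = 56·2 = 112
  i=6: C(8,6)·!2 = 28·1 = 28
  i=7: C(8,7)·!1 = 8·0 = 0
  i=8: C(8,8)·!0 = 1·1 = 1
Total = 771.

771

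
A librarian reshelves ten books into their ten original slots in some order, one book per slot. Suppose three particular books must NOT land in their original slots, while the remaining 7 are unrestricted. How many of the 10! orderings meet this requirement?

Let A_j be the event that the j-th constrained one is fixed. By inclusion-exclusion over the 3 events:
Σ_{j=0}^{3} (-1)^j C(3,j)(10-j)!
= C(3,0)·10! - C(3,1)·9! + C(3,2)·8! - C(3,3)·7!
= 3628800 - 1088640 + 120960 - 5040
= 2656080

2656080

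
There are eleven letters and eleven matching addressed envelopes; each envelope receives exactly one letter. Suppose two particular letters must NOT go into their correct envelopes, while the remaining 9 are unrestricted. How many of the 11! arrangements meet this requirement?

33022080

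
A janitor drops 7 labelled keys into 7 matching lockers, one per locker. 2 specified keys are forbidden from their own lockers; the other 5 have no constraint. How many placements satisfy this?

3720

Inclusion-exclusion on the 2 forbidden self-matches:
Σ_{j=0}^{2} (-1)^j C(2,j)(7-j)!
= C(2,0)·7! - C(2,1)·6! + C(2,2)·5!
= 5040 - 1440 + 120
= 3720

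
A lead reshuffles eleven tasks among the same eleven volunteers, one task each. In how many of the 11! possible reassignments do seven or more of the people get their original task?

Sum C(11,i)·!(11-i) for i = 7..11:
  i=7: C(11,7)·!4 = 330·9 = 2970
  i=8: C(11,8)·!3 = 165·2 = 330
  i=9: C(11,9)·!2 = 55·1 = 55
  i=10: C(11,10)·!1 = 11·0 = 0
  i=11: C(11,11)·!0 = 1·1 = 1
Total = 3356.

3356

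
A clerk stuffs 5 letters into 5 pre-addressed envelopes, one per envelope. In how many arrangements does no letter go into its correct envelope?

44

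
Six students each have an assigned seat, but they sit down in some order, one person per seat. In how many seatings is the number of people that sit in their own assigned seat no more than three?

704

Sum C(6,i)·!(6-i) for i = 0..3:
  i=0: C(6,0)·!6 = 1·265 = 265
  i=1: C(6,1)·!5 = 6·44 = 264
  i=2: C(6,2)·!4 = 15·9 = 135
  i=3: C(6,3)·!3 = 20·2 = 40
Total = 704.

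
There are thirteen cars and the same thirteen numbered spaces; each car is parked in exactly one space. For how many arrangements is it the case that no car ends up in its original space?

Recurrence: !13 = 12·(!12 + !11).
!13 = 12·(176214841 + 14684570) = 12·190899411 = 2290792932

2290792932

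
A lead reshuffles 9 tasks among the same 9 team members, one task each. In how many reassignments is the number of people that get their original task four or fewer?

361541

# with exactly i fixed is C(9,i)·!(9-i); sum over i=0..4:
  i=0: C(9,0)·!9 = 1·133496 = 133496
  i=1: C(9,1)·!8 = 9·14833 = 133497
  i=2: C(9,2)·!7 = 36·1854 = 66744
  i=3: C(9,3)·!6 = 84·265 = 22260
  i=4: C(9,4)·!5 = 126·44 = 5544
Total = 361541.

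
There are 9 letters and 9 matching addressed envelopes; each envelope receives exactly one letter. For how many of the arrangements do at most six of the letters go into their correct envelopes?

362843

Sum C(9,i)·!(9-i) for i = 0..6:
  i=0: C(9,0)·!9 = 1·133496 = 133496
  i=1: C(9,1)·!8 = 9·14833 = 133497
  i=2: C(9,2)·!7 = 36·1854 = 66744
  i=3: C(9,3)·!6 = 84·265 = 22260
  i=4: C(9,4)·!5 = 126·44 = 5544
  i=5: C(9,5)·!4 = 126·9 = 1134
  i=6: C(9,6)·!3 = 84·2 = 168
Total = 362843.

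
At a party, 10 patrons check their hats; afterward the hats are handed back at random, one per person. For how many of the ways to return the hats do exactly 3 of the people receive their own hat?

222480

Choose which 3 of the 10 are fixed: C(10,3) = 120.
The other 7 form a derangement: !7 = 1854.
Total: 120 × 1854 = 222480.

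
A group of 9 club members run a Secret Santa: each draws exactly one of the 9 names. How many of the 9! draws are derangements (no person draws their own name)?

!9 = 9! · Σ_{k=0}^{9} (-1)^k/k!
= 9! - 9!/1! + 9!/2! - 9!/3! + 9!/4! - 9!/5! + 9!/6! - 9!/7! + 9!/8! - 9!/9!
= 362880 - 362880 + 181440 - 60480 + 15120 - 3024 + 504 - 72 + 9 - 1
= 133496

133496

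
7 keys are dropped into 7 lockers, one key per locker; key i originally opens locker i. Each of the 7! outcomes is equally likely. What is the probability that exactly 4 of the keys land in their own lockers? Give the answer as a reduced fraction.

1/72

Favorable outcomes: C(7,4)·!3 = 35·2 = 70.
Total outcomes: 7! = 5040.
Probability = 70/5040 = 1/72.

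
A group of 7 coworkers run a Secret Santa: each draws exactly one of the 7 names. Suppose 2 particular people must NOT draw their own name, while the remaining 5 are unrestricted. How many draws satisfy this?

3720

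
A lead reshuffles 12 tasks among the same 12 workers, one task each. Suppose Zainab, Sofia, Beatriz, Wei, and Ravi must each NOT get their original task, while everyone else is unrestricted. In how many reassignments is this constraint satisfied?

312273360

Inclusion-exclusion on the 5 forbidden self-matches:
Σ_{j=0}^{5} (-1)^j C(5,j)(12-j)!
= C(5,0)·12! - C(5,1)·11! + C(5,2)·10! - C(5,3)·9! + C(5,4)·8! - C(5,5)·7!
= 479001600 - 199584000 + 36288000 - 3628800 + 201600 - 5040
= 312273360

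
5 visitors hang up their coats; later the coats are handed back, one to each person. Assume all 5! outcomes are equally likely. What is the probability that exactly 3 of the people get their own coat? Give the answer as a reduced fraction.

1/12

Favorable outcomes: C(5,3)·!2 = 10·1 = 10.
Total outcomes: 5! = 120.
Probability = 10/120 = 1/12.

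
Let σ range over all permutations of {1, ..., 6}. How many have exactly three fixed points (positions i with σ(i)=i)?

40

Pick the 3 fixed positions: C(6,3) = 20 ways.
The remaining 3 must be deranged: !3 = 2.
Total: 20 × 2 = 40.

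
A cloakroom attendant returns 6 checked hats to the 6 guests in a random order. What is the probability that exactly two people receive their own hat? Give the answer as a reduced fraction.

3/16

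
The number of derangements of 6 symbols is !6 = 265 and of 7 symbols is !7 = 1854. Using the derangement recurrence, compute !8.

14833

!8 = (8-1)·(!7 + !6) = 7·(1854 + 265) = 7·2119 = 14833.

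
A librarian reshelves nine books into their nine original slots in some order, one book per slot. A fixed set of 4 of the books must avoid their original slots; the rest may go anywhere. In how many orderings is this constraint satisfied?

Let A_j be the event that the j-th constrained one is fixed. By inclusion-exclusion over the 4 events:
Σ_{j=0}^{4} (-1)^j C(4,j)(9-j)!
= C(4,0)·9! - C(4,1)·8! + C(4,2)·7! - C(4,3)·6! + C(4,4)·5!
= 362880 - 161280 + 30240 - 2880 + 120
= 229080

229080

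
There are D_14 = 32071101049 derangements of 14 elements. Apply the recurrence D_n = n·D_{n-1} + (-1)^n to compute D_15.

481066515734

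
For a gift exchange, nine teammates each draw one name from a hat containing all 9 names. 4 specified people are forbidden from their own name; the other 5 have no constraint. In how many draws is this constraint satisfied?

229080

Inclusion-exclusion on the 4 forbidden self-matches:
Σ_{j=0}^{4} (-1)^j C(4,j)(9-j)!
= C(4,0)·9! - C(4,1)·8! + C(4,2)·7! - C(4,3)·6! + C(4,4)·5!
= 362880 - 161280 + 30240 - 2880 + 120
= 229080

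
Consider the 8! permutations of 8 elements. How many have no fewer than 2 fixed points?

10655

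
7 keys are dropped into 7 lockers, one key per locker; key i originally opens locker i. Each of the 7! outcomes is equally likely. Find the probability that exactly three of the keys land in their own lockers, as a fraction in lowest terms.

Favorable outcomes: C(7,3)·!4 = 35·9 = 315.
Total outcomes: 7! = 5040.
Probability = 315/5040 = 1/16.

1/16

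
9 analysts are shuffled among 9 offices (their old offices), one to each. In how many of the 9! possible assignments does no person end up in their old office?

!9 is the nearest integer to 9!/e.
9! = 362880, and 362880/e ≈ 133496.09, so !9 = 133496.

133496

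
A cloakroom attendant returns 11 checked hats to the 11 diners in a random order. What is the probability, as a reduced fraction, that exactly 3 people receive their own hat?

2119/34560

Favorable outcomes: C(11,3)·!8 = 165·14833 = 2447445.
Total outcomes: 11! = 39916800.
Probability = 2447445/39916800 = 2119/34560.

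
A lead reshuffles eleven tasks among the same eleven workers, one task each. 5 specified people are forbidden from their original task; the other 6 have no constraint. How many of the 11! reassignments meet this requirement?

Inclusion-exclusion on the 5 forbidden self-matches:
Σ_{j=0}^{5} (-1)^j C(5,j)(11-j)!
= C(5,0)·11! - C(5,1)·10! + C(5,2)·9! - C(5,3)·8! + C(5,4)·7! - C(5,5)·6!
= 39916800 - 18144000 + 3628800 - 403200 + 25200 - 720
= 25022880

25022880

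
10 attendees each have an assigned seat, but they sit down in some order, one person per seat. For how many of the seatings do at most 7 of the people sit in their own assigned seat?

3628754

# with exactly i fixed is C(10,i)·!(10-i); sum over i=0..7:
  i=0: C(10,0)·!10 = 1·1334961 = 1334961
  i=1: C(10,1)·!9 = 10·133496 = 1334960
  i=2: C(10,2)·!8 = 45·14833 = 667485
  i=3: C(10,3)·!7 = 120·1854 = 222480
  i=4: C(10,4)·!6 = 210·265 = 55650
  i=5: C(10,5)·!5 = 252·44 = 11088
  i=6: C(10,6)·!4 = 210·9 = 1890
  i=7: C(10,7)·!3 = 120·2 = 240
Total = 3628754.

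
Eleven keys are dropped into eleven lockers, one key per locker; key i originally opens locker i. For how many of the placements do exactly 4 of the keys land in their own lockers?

611820

Pick the 4 fixed positions: C(11,4) = 330 ways.
The remaining 7 must be deranged: !7 = 1854.
Total: 330 × 1854 = 611820.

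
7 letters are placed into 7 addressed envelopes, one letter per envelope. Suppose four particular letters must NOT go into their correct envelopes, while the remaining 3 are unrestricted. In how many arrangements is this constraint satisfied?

Let A_j be the event that the j-th constrained one is fixed. By inclusion-exclusion over the 4 events:
Σ_{j=0}^{4} (-1)^j C(4,j)(7-j)!
= C(4,0)·7! - C(4,1)·6! + C(4,2)·5! - C(4,3)·4! + C(4,4)·3!
= 5040 - 2880 + 720 - 96 + 6
= 2790

2790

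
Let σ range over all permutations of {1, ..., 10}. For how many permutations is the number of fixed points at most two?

3337406

Sum C(10,i)·!(10-i) for i = 0..2:
  i=0: C(10,0)·!10 = 1·1334961 = 1334961
  i=1: C(10,1)·!9 = 10·133496 = 1334960
  i=2: C(10,2)·!8 = 45·14833 = 667485
Total = 3337406.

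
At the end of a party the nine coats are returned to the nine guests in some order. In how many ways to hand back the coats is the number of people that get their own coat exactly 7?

36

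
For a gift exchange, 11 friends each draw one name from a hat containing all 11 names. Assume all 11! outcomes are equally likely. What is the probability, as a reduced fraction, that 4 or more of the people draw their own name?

378967/19958400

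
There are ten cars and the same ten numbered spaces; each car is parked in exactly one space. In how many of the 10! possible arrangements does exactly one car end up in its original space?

Choose which one of the 10 is fixed: C(10,1) = 10.
The other 9 form a derangement: !9 = 133496.
Total: 10 × 133496 = 1334960.

1334960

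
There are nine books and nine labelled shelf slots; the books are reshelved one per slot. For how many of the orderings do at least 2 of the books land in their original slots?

95887

# with exactly i fixed is C(9,i)·!(9-i); sum over i=2..9:
  i=2: C(9,2)·!7 = 36·1854 = 66744
  i=3: C(9,3)·!6 = 84·265 = 22260
  i=4: C(9,4)·!5 = 126·44 = 5544
  i=5: C(9,5)·!4 = 126·9 = 1134
  i=6: C(9,6)·!3 = 84·2 = 168
  i=7: C(9,7)·!2 = 36·1 = 36
  i=8: C(9,8)·!1 = 9·0 = 0
  i=9: C(9,9)·!0 = 1·1 = 1
Total = 95887.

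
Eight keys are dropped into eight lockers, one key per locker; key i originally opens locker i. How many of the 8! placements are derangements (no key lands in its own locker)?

14833

!8 is the nearest integer to 8!/e.
8! = 40320, and 40320/e ≈ 14832.90, so !8 = 14833.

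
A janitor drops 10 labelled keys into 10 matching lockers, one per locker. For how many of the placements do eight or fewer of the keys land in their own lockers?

3628799

# with exactly i fixed is C(10,i)·!(10-i); sum over i=0..8:
  i=0: C(10,0)·!10 = 1·1334961 = 1334961
  i=1: C(10,1)·!9 = 10·133496 = 1334960
  i=2: C(10,2)·!8 = 45·14833 = 667485
  i=3: C(10,3)·!7 = 120·1854 = 222480
  i=4: C(10,4)·!6 = 210·265 = 55650
  i=5: C(10,5)·!5 = 252·44 = 11088
  i=6: C(10,6)·!4 = 210·9 = 1890
  i=7: C(10,7)·!3 = 120·2 = 240
  i=8: C(10,8)·!2 = 45·1 = 45
Total = 3628799.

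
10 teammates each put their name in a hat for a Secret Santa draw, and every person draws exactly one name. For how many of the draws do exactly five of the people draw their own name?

11088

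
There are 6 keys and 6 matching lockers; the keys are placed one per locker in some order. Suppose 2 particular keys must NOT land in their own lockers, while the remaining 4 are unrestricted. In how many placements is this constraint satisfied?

Let A_j be the event that the j-th constrained one is fixed. By inclusion-exclusion over the 2 events:
Σ_{j=0}^{2} (-1)^j C(2,j)(6-j)!
= C(2,0)·6! - C(2,1)·5! + C(2,2)·4!
= 720 - 240 + 24
= 504

504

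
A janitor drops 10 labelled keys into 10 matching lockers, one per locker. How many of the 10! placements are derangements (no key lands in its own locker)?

The number of derangements of 10 is !10 = Σ_{k=0}^{10} (-1)^k·10!/k!
= 10! - 10!/1! + 10!/2! - 10!/3! + 10!/4! - 10!/5! + 10!/6! - 10!/7! + 10!/8! - 10!/9! + 10!/10!
= 3628800 - 3628800 + 1814400 - 604800 + 151200 - 30240 + 5040 - 720 + 90 - 10 + 1
= 1334961

1334961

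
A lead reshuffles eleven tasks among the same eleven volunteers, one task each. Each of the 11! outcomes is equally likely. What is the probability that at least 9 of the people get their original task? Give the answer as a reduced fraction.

Favorable outcomes: Σ_{i≥9} C(11,i)·!(11-i) = 55·1 + 11·0 + 1·1 = 56.
Total outcomes: 11! = 39916800.
Probability = 56/39916800 = 1/712800.

1/712800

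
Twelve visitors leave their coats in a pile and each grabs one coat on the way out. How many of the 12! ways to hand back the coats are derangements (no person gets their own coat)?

176214841

By inclusion-exclusion, !12 = Σ (-1)^k · 12!/k! for k=0..12
= 12! - 12!/1! + 12!/2! - 12!/3! + 12!/4! - 12!/5! + 12!/6! - 12!/7! + 12!/8! - 12!/9! + 12!/10! - 12!/11! + 12!/12!
= 479001600 - 479001600 + 239500800 - 79833600 + 19958400 - 3991680 + 665280 - 95040 + 11880 - 1320 + 132 - 12 + 1
= 176214841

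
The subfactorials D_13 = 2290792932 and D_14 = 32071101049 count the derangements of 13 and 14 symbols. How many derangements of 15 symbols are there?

D_15 = (15-1)·(D_14 + D_13) = 14·(32071101049 + 2290792932) = 14·34361893981 = 481066515734.

481066515734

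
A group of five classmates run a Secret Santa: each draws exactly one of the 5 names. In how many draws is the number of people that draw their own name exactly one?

45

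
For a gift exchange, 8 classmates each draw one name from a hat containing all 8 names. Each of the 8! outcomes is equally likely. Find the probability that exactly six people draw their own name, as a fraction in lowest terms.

Favorable outcomes: C(8,6)·!2 = 28·1 = 28.
Total outcomes: 8! = 40320.
Probability = 28/40320 = 1/1440.

1/1440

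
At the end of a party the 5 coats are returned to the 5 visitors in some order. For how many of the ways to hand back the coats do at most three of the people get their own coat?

Sum C(5,i)·!(5-i) for i = 0..3:
  i=0: C(5,0)·!5 = 1·44 = 44
  i=1: C(5,1)·!4 = 5·9 = 45
  i=2: C(5,2)·!3 = 10·2 = 20
  i=3: C(5,3)·!2 = 10·1 = 10
Total = 119.

119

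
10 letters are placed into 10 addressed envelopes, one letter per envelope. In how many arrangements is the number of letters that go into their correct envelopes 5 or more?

Sum C(10,i)·!(10-i) for i = 5..10:
  i=5: C(10,5)·!5 = 252·44 = 11088
  i=6: C(10,6)·!4 = 210·9 = 1890
  i=7: C(10,7)·!3 = 120·2 = 240
  i=8: C(10,8)·!2 = 45·1 = 45
  i=9: C(10,9)·!1 = 10·0 = 0
  i=10: C(10,10)·!0 = 1·1 = 1
Total = 13264.

13264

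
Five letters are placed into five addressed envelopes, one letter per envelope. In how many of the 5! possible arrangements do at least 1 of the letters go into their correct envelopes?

Sum C(5,i)·!(5-i) for i = 1..5:
  i=1: C(5,1)·!4 = 5·9 = 45
  i=2: C(5,2)·!3 = 10·2 = 20
  i=3: C(5,3)·!2 = 10·1 = 10
  i=4: C(5,4)·!1 = 5·0 = 0
  i=5: C(5,5)·!0 = 1·1 = 1
Total = 76.

76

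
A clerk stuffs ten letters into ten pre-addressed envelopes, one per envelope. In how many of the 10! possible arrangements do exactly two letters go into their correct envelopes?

667485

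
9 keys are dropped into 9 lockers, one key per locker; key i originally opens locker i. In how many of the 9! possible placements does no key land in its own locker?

133496

The number of derangements of 9 is !9 = Σ_{k=0}^{9} (-1)^k·9!/k!
= 9! - 9!/1! + 9!/2! - 9!/3! + 9!/4! - 9!/5! + 9!/6! - 9!/7! + 9!/8! - 9!/9!
= 362880 - 362880 + 181440 - 60480 + 15120 - 3024 + 504 - 72 + 9 - 1
= 133496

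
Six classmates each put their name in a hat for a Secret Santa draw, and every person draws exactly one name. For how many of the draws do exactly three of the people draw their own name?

40

Pick the 3 fixed positions: C(6,3) = 20 ways.
The remaining 3 must be deranged: !3 = 2.
Total: 20 × 2 = 40.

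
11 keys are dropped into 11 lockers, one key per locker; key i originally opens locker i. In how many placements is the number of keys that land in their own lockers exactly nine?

55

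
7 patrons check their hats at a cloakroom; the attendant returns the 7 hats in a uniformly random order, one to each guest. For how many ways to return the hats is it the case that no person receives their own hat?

1854

!7 = 7! · Σ_{k=0}^{7} (-1)^k/k!
= 7! - 7!/1! + 7!/2! - 7!/3! + 7!/4! - 7!/5! + 7!/6! - 7!/7!
= 5040 - 5040 + 2520 - 840 + 210 - 42 + 7 - 1
= 1854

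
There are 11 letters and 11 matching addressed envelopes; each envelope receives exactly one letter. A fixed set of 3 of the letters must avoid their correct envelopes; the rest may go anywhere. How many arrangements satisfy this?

Let A_j be the event that the j-th constrained one is fixed. By inclusion-exclusion over the 3 events:
Σ_{j=0}^{3} (-1)^j C(3,j)(11-j)!
= C(3,0)·11! - C(3,1)·10! + C(3,2)·9! - C(3,3)·8!
= 39916800 - 10886400 + 1088640 - 40320
= 30078720

30078720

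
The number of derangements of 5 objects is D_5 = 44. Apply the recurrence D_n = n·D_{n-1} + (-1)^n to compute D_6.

D_6 = 6·44 + 1 = 265.

265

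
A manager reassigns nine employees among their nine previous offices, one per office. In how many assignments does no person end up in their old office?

!9 is the nearest integer to 9!/e.
9! = 362880, and 362880/e ≈ 133496.09, so !9 = 133496.

133496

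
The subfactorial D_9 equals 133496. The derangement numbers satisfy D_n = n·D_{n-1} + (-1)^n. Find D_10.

1334961

D_10 = 10·133496 + 1 = 1334961.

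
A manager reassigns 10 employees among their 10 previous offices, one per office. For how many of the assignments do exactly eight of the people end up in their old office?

Pick the 8 fixed positions: C(10,8) = 45 ways.
The other 2 form a derangement: !2 = 1.
Total: 45 × 1 = 45.

45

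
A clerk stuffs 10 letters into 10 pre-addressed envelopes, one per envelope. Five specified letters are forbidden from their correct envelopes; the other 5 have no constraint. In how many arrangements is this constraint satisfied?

2170680

Inclusion-exclusion on the 5 forbidden self-matches:
Σ_{j=0}^{5} (-1)^j C(5,j)(10-j)!
= C(5,0)·10! - C(5,1)·9! + C(5,2)·8! - C(5,3)·7! + C(5,4)·6! - C(5,5)·5!
= 3628800 - 1814400 + 403200 - 50400 + 3600 - 120
= 2170680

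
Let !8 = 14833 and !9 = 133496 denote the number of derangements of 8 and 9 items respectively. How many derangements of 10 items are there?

!10 = (10-1)·(!9 + !8) = 9·(133496 + 14833) = 9·148329 = 1334961.

1334961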